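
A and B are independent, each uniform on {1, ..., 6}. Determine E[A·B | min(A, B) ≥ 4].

Outcomes with min(A, B) ≥ 4: (4,4), (4,5), (4,6), (5,4), (5,5), (5,6), (6,4), (6,5), (6,6), each with probability 1/36.
E[A·B | min(A, B) ≥ 4] = (16 + 20 + 24 + 20 + 25 + 30 + 24 + 30 + 36) / 9 = 25.

25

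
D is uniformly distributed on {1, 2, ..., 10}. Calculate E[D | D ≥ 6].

Given D ≥ 6, D is equally likely to be any of {6, 7, 8, 9, 10}.
E[D | D ≥ 6] = (6 + 7 + 8 + 9 + 10) / 5 = 8.

8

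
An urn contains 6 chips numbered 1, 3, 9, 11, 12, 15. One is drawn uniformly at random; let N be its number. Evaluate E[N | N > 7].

P(N > 7) = 2/3.
Σ over the event: 9·1/6 + 11·1/6 + 12·1/6 + 15·1/6 = 47/6.
E[N | N > 7] = (47/6) / (2/3) = 47/4.

47/4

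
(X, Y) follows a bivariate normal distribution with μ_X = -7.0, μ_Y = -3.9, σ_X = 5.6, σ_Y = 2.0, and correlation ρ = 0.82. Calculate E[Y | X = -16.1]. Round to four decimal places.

-6.5650

For a bivariate normal, E[Y | X=x] = μ_Y + ρ·(σ_Y/σ_X)·(x − μ_X).
E[Y | X=-16.1] = -3.9 + (0.82)·(2.0/5.6)·(-16.1 − (-7.0)) = -3.9 + (0.29286)·(-9.1) = -6.5650.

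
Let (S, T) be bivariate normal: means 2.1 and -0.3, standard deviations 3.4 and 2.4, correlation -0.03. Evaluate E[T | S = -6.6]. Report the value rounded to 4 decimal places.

-0.1158

For a bivariate normal, E[T | S=x] = μ_T + ρ·(σ_T/σ_S)·(x − μ_S).
E[T | S=-6.6] = -0.3 + (-0.03)·(2.4/3.4)·(-6.6 − (2.1)) = -0.3 + (-0.021176)·(-8.7) = -0.1158.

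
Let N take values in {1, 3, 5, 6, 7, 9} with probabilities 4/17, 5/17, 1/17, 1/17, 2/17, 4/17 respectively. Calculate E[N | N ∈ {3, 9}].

17/3

P(N ∈ {3, 9}) = 9/17.
Σ over the event: 3·5/17 + 9·4/17 = 3.
E[N | N ∈ {3, 9}] = (3) / (9/17) = 17/3.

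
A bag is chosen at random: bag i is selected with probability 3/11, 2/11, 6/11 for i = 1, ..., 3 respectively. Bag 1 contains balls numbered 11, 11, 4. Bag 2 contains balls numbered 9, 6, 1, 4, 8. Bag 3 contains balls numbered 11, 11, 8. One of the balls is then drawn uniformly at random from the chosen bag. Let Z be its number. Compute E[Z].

E[Z | bag 1] = (11+11+4)/3 = 26/3.
E[Z | bag 2] = (9+6+1+4+8)/5 = 28/5.
E[Z | bag 3] = (11+11+8)/3 = 10.
By the law of total expectation,
E[Z] = (3/11)·(26/3) + (2/11)·(28/5) + (6/11)·(10) = 486/55.

486/55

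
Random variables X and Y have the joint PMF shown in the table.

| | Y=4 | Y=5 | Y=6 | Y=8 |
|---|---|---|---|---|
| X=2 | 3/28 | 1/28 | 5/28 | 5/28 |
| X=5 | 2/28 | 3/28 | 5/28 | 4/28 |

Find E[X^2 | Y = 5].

P(Y = 5) = 1/7.
Σ X^2·P over the event = 4·(1/28) + 25·(3/28) = 79/28.
E[X^2 | Y = 5] = (79/28) / (1/7) = 79/4.

79/4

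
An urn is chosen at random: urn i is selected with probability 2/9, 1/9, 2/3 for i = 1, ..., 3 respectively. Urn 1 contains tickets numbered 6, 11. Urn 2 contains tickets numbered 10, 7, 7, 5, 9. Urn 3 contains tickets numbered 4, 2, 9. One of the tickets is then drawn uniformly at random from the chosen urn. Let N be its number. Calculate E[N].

91/15

E[N | urn 1] = (6+11)/2 = 17/2.
E[N | urn 2] = (10+7+7+5+9)/5 = 38/5.
E[N | urn 3] = (4+2+9)/3 = 5.
E[N] = (2/9)·(17/2) + (1/9)·(38/5) + (2/3)·(5) = 91/15.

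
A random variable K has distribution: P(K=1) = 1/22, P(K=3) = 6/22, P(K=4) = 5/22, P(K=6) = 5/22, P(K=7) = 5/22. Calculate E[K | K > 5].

P(K > 5) = 5/11.
Σ over the event: 6·5/22 + 7·5/22 = 65/22.
E[K | K > 5] = (65/22) / (5/11) = 13/2.

13/2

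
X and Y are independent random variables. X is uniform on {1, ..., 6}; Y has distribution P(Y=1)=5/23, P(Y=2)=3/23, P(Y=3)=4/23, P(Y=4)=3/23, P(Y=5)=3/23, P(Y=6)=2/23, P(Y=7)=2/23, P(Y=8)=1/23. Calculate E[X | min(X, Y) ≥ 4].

P(min(X, Y) ≥ 4) = 11/46.
Summing X·P(x,y) over outcomes with min(X, Y) ≥ 4 gives 55/46.
E[X | min(X, Y) ≥ 4] = (55/46) / (11/46) = 5.

5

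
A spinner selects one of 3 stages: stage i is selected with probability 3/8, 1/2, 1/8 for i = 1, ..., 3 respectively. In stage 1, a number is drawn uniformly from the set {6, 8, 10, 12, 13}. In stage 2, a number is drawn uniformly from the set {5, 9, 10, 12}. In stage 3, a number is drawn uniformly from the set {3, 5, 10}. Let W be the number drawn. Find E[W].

357/40

E[W | stage 1] = (6+8+10+12+13)/5 = 49/5.
E[W | stage 2] = (5+9+10+12)/4 = 9.
E[W | stage 3] = (3+5+10)/3 = 6.
By the law of total expectation,
E[W] = (3/8)·(49/5) + (1/2)·(9) + (1/8)·(6) = 357/40.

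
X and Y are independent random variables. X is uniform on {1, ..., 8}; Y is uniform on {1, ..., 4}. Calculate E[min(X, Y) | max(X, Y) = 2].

Outcomes with max(X, Y) = 2: (1,2), (2,1), (2,2), each with probability 1/32.
E[min(X, Y) | max(X, Y) = 2] = (1 + 1 + 2) / 3 = 4/3.

4/3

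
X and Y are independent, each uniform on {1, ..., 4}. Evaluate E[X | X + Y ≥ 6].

P(X + Y ≥ 6) = 3/8.
Summing X·P(x,y) over outcomes with X + Y ≥ 6 gives 5/4.
E[X | X + Y ≥ 6] = (5/4) / (3/8) = 10/3.

10/3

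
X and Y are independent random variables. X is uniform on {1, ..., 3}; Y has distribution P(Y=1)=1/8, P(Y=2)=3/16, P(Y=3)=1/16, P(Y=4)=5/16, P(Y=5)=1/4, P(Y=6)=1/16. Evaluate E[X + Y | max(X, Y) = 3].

P(max(X, Y) = 3) = 1/6.
Summing (X+Y)·P(x,y) over outcomes with max(X, Y) = 3 gives 19/24.
E[X + Y | max(X, Y) = 3] = (19/24) / (1/6) = 19/4.

19/4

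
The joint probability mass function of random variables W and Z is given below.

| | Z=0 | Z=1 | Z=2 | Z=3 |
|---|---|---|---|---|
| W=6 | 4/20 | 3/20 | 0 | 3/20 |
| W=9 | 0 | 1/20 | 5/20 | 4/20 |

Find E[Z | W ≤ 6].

6/5

P(W ≤ 6) = 1/2.
Σ Z·P over the event = 0·(4/20) + 1·(3/20) + 3·(3/20) = 3/5.
E[Z | W ≤ 6] = (3/5) / (1/2) = 6/5.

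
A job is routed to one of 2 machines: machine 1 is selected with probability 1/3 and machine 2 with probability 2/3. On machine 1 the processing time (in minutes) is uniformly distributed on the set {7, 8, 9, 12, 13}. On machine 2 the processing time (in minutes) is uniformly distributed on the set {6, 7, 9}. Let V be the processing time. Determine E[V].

E[V | machine 1] = (7+8+9+12+13)/5 = 49/5.
E[V | machine 2] = (6+7+9)/3 = 22/3.
By the law of total expectation,
E[V] = (1/3)·(49/5) + (2/3)·(22/3) = 367/45.

367/45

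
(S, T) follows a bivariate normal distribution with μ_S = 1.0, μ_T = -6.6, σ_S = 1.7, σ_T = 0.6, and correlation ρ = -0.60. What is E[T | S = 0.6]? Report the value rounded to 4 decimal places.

-6.5153

The regression of T on S has slope ρ·σ_T/σ_S and passes through (μ_S, μ_T).
E[T | S=0.6] = -6.6 + (-0.60)·(0.6/1.7)·(0.6 − (1.0)) = -6.6 + (-0.21176)·(-0.4) = -6.5153.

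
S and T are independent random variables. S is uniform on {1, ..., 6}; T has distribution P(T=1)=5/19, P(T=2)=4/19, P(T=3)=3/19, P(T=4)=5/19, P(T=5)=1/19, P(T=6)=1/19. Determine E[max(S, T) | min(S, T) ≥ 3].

P(min(S, T) ≥ 3) = 20/57.
Summing max(S,T)·P(x,y) over outcomes with min(S, T) ≥ 3 gives 97/57.
E[max(S, T) | min(S, T) ≥ 3] = (97/57) / (20/57) = 97/20.

97/20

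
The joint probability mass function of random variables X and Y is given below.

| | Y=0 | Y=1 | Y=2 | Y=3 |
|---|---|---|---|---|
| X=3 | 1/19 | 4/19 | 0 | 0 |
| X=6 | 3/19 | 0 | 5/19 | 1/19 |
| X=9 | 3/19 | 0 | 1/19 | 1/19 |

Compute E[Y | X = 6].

13/9

P(X = 6) = 9/19.
Σ Y·P over the event = 0·(3/19) + 2·(5/19) + 3·(1/19) = 13/19.
E[Y | X = 6] = (13/19) / (9/19) = 13/9.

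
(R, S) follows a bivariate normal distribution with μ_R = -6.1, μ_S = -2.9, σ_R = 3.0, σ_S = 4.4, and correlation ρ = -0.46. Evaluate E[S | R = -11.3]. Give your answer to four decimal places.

The regression of S on R has slope ρ·σ_S/σ_R and passes through (μ_R, μ_S).
E[S | R=-11.3] = -2.9 + (-0.46)·(4.4/3.0)·(-11.3 − (-6.1)) = -2.9 + (-0.67467)·(-5.2) = 0.6083.

0.6083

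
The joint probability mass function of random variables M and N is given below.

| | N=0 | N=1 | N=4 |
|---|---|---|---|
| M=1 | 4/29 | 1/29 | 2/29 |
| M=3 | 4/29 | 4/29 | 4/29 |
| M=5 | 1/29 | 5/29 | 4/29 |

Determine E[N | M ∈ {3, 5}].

41/22

P(M ∈ {3, 5}) = 22/29.
Σ N·P over the event = 0·(4/29) + 1·(4/29) + 4·(4/29) + 0·(1/29) + 1·(5/29) + 4·(4/29) = 41/29.
E[N | M ∈ {3, 5}] = (41/29) / (22/29) = 41/22.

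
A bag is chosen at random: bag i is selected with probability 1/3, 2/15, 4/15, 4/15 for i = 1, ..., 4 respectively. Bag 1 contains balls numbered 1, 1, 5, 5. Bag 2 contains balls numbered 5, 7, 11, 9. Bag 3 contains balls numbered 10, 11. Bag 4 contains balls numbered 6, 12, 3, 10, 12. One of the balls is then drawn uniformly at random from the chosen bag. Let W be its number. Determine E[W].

179/25

E[W | bag 1] = (1+1+5+5)/4 = 3.
E[W | bag 2] = (5+7+11+9)/4 = 8.
E[W | bag 3] = (10+11)/2 = 21/2.
E[W | bag 4] = (6+12+3+10+12)/5 = 43/5.
E[W] = (1/3)·(3) + (2/15)·(8) + (4/15)·(21/2) + (4/15)·(43/5) = 179/25.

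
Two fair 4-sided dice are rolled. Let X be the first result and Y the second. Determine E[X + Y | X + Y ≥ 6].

P(X + Y ≥ 6) = 3/8.
Summing (X+Y)·P(x,y) over outcomes with X + Y ≥ 6 gives 5/2.
E[X + Y | X + Y ≥ 6] = (5/2) / (3/8) = 20/3.

20/3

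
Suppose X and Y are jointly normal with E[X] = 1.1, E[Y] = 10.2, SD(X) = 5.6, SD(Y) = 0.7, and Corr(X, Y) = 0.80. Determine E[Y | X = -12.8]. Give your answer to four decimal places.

8.8100

The regression of Y on X has slope ρ·σ_Y/σ_X and passes through (μ_X, μ_Y).
E[Y | X=-12.8] = 10.2 + (0.80)·(0.7/5.6)·(-12.8 − (1.1)) = 10.2 + (0.1)·(-13.9) = 8.8100.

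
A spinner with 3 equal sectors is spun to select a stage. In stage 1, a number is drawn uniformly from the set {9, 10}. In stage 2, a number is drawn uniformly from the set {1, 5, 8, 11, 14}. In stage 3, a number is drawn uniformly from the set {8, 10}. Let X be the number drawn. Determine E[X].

E[X | stage 1] = (9+10)/2 = 19/2.
E[X | stage 2] = (1+5+8+11+14)/5 = 39/5.
E[X | stage 3] = (8+10)/2 = 9.
E[X] = (1/3)·(19/2) + (1/3)·(39/5) + (1/3)·(9) = 263/30.

263/30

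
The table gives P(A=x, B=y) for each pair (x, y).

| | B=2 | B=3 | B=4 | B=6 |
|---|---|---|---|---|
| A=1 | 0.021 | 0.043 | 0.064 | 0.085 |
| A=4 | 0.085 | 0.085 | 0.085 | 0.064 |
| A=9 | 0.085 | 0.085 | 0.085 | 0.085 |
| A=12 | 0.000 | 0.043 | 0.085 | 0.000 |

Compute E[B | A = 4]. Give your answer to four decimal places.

P(A = 4) = 0.319.
Σ B·P over the event = 2·(0.085) + 3·(0.085) + 4·(0.085) + 6·(0.064) = 1.149.
E[B | A = 4] = (1.149) / (0.319) = 3.6019.

3.6019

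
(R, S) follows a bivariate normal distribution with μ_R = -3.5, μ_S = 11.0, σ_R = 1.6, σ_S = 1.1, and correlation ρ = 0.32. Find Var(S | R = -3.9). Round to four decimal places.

1.0861

The conditional variance in a bivariate normal is σ_S²(1 − ρ²), independent of x.
Var(S | R=-3.9) = (1.1)²·(1 − (0.32)²) = 1.21·0.8976 = 1.0861.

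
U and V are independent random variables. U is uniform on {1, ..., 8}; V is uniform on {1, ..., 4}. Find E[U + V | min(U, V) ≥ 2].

8

P(min(U, V) ≥ 2) = 21/32.
Summing (U+V)·P(x,y) over outcomes with min(U, V) ≥ 2 gives 21/4.
E[U + V | min(U, V) ≥ 2] = (21/4) / (21/32) = 8.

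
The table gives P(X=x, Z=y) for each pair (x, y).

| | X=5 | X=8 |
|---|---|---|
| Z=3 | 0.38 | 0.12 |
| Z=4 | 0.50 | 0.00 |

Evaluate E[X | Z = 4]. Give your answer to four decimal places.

5.0000

P(Z = 4) = 0.50.
Σ X·P over the event = 5·(0.50) = 2.50.
E[X | Z = 4] = (2.50) / (0.50) = 5.0000.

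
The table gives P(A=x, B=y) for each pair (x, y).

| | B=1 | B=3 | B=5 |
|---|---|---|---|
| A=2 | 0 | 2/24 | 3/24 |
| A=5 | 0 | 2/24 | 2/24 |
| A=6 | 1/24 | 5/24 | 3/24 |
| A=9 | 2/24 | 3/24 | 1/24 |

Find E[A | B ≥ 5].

P(B ≥ 5) = 3/8.
Σ A·P over the event = 2·(3/24) + 5·(2/24) + 6·(3/24) + 9·(1/24) = 43/24.
E[A | B ≥ 5] = (43/24) / (3/8) = 43/9.

43/9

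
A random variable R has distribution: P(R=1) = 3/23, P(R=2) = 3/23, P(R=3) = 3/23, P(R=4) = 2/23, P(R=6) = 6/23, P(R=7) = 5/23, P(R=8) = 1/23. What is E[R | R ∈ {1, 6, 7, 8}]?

P(R ∈ {1, 6, 7, 8}) = 15/23.
Σ over the event: 1·3/23 + 6·6/23 + 7·5/23 + 8·1/23 = 82/23.
E[R | R ∈ {1, 6, 7, 8}] = (82/23) / (15/23) = 82/15.

82/15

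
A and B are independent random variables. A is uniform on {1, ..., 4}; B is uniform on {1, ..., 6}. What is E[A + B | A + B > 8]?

28/3

Outcomes with A + B > 8: (3,6), (4,5), (4,6), each with probability 1/24.
E[A + B | A + B > 8] = (9 + 9 + 10) / 3 = 28/3.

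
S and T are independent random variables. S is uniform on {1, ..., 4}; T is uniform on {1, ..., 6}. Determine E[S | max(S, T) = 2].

P(max(S, T) = 2) = 1/8.
Summing S·P(x,y) over outcomes with max(S, T) = 2 gives 5/24.
E[S | max(S, T) = 2] = (5/24) / (1/8) = 5/3.

5/3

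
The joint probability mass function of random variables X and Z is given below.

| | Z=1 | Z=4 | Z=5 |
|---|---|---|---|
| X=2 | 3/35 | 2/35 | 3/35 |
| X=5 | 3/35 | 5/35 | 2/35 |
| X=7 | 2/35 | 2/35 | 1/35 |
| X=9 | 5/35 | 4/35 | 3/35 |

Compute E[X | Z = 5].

P(Z = 5) = 9/35.
Σ X·P over the event = 2·(3/35) + 5·(2/35) + 7·(1/35) + 9·(3/35) = 10/7.
E[X | Z = 5] = (10/7) / (9/35) = 50/9.

50/9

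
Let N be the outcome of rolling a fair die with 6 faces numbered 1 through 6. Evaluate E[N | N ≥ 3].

9/2

Given N ≥ 3, N is equally likely to be any of {3, 4, 5, 6}.
E[N | N ≥ 3] = (3 + 4 + 5 + 6) / 4 = 9/2.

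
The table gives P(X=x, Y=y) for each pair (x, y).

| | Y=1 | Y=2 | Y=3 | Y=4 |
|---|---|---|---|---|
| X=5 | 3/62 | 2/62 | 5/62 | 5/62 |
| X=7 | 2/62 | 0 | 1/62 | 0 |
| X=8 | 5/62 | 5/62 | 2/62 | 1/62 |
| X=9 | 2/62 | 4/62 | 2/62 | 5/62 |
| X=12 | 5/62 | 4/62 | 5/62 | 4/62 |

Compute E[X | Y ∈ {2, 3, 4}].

P(Y ∈ {2, 3, 4}) = 45/62.
Summing X·P(X=x,Y=y) over the conditioning event gives 193/31.
E[X | Y ∈ {2, 3, 4}] = (193/31) / (45/62) = 386/45.

386/45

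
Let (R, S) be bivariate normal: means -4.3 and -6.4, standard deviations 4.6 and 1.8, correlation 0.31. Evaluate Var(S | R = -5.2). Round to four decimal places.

2.9286

The conditional variance in a bivariate normal is σ_S²(1 − ρ²), independent of x.
Var(S | R=-5.2) = (1.8)²·(1 − (0.31)²) = 3.24·0.9039 = 2.9286.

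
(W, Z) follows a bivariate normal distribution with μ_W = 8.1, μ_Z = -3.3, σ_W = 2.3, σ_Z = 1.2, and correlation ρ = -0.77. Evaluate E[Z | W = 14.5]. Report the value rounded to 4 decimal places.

For a bivariate normal, E[Z | W=x] = μ_Z + ρ·(σ_Z/σ_W)·(x − μ_W).
E[Z | W=14.5] = -3.3 + (-0.77)·(1.2/2.3)·(14.5 − (8.1)) = -3.3 + (-0.40174)·(6.4) = -5.8711.

-5.8711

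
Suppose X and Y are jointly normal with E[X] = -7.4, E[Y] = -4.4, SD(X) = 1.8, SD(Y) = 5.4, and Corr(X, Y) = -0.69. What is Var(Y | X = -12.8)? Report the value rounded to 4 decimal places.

The conditional variance in a bivariate normal is σ_Y²(1 − ρ²), independent of x.
Var(Y | X=-12.8) = (5.4)²·(1 − (-0.69)²) = 29.16·0.5239 = 15.2769.

15.2769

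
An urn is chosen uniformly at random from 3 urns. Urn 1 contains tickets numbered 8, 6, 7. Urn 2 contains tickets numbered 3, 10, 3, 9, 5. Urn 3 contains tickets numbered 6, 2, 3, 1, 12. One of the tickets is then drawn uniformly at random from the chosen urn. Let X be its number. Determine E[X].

89/15

E[X | urn 1] = (8+6+7)/3 = 7.
E[X | urn 2] = (3+10+3+9+5)/5 = 6.
E[X | urn 3] = (6+2+3+1+12)/5 = 24/5.
By the law of total expectation,
E[X] = (1/3)·(7) + (1/3)·(6) + (1/3)·(24/5) = 89/15.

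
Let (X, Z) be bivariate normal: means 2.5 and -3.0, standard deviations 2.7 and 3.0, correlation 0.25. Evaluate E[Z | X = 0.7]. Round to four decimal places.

E[Z | X=x] = μ_Z + ρ(σ_Z/σ_X)(x − μ_X) for jointly normal variables.
E[Z | X=0.7] = -3.0 + (0.25)·(3.0/2.7)·(0.7 − (2.5)) = -3.0 + (0.27778)·(-1.8) = -3.5000.

-3.5000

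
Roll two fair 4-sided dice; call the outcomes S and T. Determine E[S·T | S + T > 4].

17/2

P(S + T > 4) = 5/8.
Summing ST·P(x,y) over outcomes with S + T > 4 gives 85/16.
E[S·T | S + T > 4] = (85/16) / (5/8) = 17/2.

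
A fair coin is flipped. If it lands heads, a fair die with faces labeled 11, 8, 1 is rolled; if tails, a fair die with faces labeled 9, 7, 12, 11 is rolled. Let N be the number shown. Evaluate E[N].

E[N | heads] = (11+8+1)/3 = 20/3.
E[N | tails] = (9+7+12+11)/4 = 39/4.
E[N] = (1/2)·(20/3) + (1/2)·(39/4) = 197/24.

197/24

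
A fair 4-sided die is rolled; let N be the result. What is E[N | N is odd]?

Given N is odd, N is equally likely to be any of {1, 3}.
E[N | N is odd] = (1 + 3) / 2 = 2.

2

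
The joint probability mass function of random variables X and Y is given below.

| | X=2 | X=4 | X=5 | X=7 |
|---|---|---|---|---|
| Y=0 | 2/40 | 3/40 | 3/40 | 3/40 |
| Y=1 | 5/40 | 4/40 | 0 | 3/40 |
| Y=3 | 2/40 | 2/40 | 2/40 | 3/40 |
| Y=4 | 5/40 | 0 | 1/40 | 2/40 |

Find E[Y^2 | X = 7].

P(X = 7) = 11/40.
Σ Y^2·P over the event = 0·(3/40) + 1·(3/40) + 9·(3/40) + 16·(2/40) = 31/20.
E[Y^2 | X = 7] = (31/20) / (11/40) = 62/11.

62/11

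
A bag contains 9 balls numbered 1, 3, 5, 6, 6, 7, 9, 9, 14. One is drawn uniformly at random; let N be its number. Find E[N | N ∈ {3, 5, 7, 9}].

33/5

P(N ∈ {3, 5, 7, 9}) = 5/9.
Σ over the event: 3·1/9 + 5·1/9 + 7·1/9 + 9·2/9 = 11/3.
E[N | N ∈ {3, 5, 7, 9}] = (11/3) / (5/9) = 33/5.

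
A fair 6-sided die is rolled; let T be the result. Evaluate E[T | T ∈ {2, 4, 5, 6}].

17/4

P(T ∈ {2, 4, 5, 6}) = 2/3.
Σ over the event: 2·1/6 + 4·1/6 + 5·1/6 + 6·1/6 = 17/6.
E[T | T ∈ {2, 4, 5, 6}] = (17/6) / (2/3) = 17/4.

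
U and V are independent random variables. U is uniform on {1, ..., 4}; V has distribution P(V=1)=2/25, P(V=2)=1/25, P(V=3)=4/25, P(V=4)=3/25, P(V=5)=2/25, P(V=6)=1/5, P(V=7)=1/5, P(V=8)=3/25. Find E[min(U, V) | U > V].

11/6

P(U > V) = 3/25.
Summing min(U,V)·P(x,y) over outcomes with U > V gives 11/50.
E[min(U, V) | U > V] = (11/50) / (3/25) = 11/6.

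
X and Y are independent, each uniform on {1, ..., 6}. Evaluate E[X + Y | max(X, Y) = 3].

24/5

P(max(X, Y) = 3) = 5/36.
Summing (X+Y)·P(x,y) over outcomes with max(X, Y) = 3 gives 2/3.
E[X + Y | max(X, Y) = 3] = (2/3) / (5/36) = 24/5.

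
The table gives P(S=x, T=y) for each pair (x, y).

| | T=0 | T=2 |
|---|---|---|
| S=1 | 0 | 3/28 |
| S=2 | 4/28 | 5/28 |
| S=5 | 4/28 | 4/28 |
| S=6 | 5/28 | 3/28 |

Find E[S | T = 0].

P(T = 0) = 13/28.
Σ S·P over the event = 2·(4/28) + 5·(4/28) + 6·(5/28) = 29/14.
E[S | T = 0] = (29/14) / (13/28) = 58/13.

58/13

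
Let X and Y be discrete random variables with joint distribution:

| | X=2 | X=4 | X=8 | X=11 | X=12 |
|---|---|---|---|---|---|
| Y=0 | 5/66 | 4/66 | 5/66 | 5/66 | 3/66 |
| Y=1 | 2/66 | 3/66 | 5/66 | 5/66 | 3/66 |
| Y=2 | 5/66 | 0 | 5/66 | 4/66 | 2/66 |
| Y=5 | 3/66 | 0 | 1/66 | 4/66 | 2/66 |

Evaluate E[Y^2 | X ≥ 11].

13/2

P(X ≥ 11) = 14/33.
Σ Y^2·P over the event = 0·(5/66) + 1·(5/66) + 4·(4/66) + 25·(4/66) + 0·(3/66) + 1·(3/66) + 4·(2/66) + 25·(2/66) = 91/33.
E[Y^2 | X ≥ 11] = (91/33) / (14/33) = 13/2.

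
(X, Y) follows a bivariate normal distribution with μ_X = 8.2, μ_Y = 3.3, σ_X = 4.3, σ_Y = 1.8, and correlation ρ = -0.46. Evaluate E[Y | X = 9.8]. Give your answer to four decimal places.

E[Y | X=x] = μ_Y + ρ(σ_Y/σ_X)(x − μ_X) for jointly normal variables.
E[Y | X=9.8] = 3.3 + (-0.46)·(1.8/4.3)·(9.8 − (8.2)) = 3.3 + (-0.19256)·(1.6) = 2.9919.

2.9919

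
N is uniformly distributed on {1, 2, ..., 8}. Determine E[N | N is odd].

Given N is odd, N is equally likely to be any of {1, 3, 5, 7}.
E[N | N is odd] = (1 + 3 + 5 + 7) / 4 = 4.

4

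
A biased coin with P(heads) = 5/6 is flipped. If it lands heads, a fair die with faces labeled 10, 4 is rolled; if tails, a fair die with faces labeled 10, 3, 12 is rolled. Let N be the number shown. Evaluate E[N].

65/9

E[N | heads] = (10+4)/2 = 7.
E[N | tails] = (10+3+12)/3 = 25/3.
E[N] = (5/6)·(7) + (1/6)·(25/3) = 65/9.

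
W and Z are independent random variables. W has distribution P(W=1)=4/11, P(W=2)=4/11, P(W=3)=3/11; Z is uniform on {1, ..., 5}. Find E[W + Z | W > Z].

39/10

P(W > Z) = 2/11.
Summing (W+Z)·P(x,y) over outcomes with W > Z gives 39/55.
E[W + Z | W > Z] = (39/55) / (2/11) = 39/10.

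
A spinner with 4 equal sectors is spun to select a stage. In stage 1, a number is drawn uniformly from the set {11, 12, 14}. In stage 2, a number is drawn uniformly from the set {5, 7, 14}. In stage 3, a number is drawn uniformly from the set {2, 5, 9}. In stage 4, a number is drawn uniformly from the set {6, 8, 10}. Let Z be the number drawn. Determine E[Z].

E[Z | stage 1] = (11+12+14)/3 = 37/3.
E[Z | stage 2] = (5+7+14)/3 = 26/3.
E[Z | stage 3] = (2+5+9)/3 = 16/3.
E[Z | stage 4] = (6+8+10)/3 = 8.
E[Z] = (1/4)·(37/3) + (1/4)·(26/3) + (1/4)·(16/3) + (1/4)·(8) = 103/12.

103/12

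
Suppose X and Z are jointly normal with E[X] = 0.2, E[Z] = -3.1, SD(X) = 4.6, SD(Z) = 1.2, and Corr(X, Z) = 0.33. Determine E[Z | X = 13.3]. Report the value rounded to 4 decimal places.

E[Z | X=x] = μ_Z + ρ(σ_Z/σ_X)(x − μ_X) for jointly normal variables.
E[Z | X=13.3] = -3.1 + (0.33)·(1.2/4.6)·(13.3 − (0.2)) = -3.1 + (0.086087)·(13.1) = -1.9723.

-1.9723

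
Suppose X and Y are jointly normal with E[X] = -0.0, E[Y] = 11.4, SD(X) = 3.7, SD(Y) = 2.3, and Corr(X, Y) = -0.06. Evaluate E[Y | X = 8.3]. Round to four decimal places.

E[Y | X=x] = μ_Y + ρ(σ_Y/σ_X)(x − μ_X) for jointly normal variables.
E[Y | X=8.3] = 11.4 + (-0.06)·(2.3/3.7)·(8.3 − (-0.0)) = 11.4 + (-0.037297)·(8.3) = 11.0904.

11.0904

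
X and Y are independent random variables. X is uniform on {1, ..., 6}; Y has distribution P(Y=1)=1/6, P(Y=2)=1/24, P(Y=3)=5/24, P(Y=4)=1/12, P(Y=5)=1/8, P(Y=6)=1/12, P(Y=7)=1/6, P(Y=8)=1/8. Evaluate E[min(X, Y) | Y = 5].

10/3

P(Y = 5) = 1/8.
Summing min(X,Y)·P(x,y) over outcomes with Y = 5 gives 5/12.
E[min(X, Y) | Y = 5] = (5/12) / (1/8) = 10/3.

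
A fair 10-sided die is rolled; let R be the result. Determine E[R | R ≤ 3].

2

Given R ≤ 3, R is equally likely to be any of {1, 2, 3}.
E[R | R ≤ 3] = (1 + 2 + 3) / 3 = 2.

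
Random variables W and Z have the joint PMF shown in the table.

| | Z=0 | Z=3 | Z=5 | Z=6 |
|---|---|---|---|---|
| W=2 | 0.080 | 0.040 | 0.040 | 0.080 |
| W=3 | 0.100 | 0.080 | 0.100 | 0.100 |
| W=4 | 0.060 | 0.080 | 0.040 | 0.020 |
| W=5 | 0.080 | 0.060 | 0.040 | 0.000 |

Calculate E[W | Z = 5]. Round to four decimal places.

P(Z = 5) = 0.220.
Σ W·P over the event = 2·(0.040) + 3·(0.100) + 4·(0.040) + 5·(0.040) = 0.740.
E[W | Z = 5] = (0.740) / (0.220) = 3.3636.

3.3636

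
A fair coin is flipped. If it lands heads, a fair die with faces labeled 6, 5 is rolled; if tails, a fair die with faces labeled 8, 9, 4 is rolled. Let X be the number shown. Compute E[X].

25/4

E[X | heads] = (6+5)/2 = 11/2.
E[X | tails] = (8+9+4)/3 = 7.
E[X] = (1/2)·(11/2) + (1/2)·(7) = 25/4.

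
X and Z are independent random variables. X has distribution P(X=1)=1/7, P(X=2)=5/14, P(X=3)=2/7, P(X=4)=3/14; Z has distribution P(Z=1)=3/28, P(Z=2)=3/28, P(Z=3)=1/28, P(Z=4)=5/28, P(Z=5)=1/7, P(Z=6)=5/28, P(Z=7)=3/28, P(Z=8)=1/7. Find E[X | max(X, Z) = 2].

11/6

P(max(X, Z) = 2) = 9/98.
Summing X·P(x,y) over outcomes with max(X, Z) = 2 gives 33/196.
E[X | max(X, Z) = 2] = (33/196) / (9/98) = 11/6.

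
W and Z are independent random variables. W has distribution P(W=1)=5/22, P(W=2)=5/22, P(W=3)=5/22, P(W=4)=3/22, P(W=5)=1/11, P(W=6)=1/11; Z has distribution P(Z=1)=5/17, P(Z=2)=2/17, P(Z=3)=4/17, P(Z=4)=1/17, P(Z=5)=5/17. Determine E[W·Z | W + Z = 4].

35/11

P(W + Z = 4) = 5/34.
Summing WZ·P(x,y) over outcomes with W + Z = 4 gives 175/374.
E[W·Z | W + Z = 4] = (175/374) / (5/34) = 35/11.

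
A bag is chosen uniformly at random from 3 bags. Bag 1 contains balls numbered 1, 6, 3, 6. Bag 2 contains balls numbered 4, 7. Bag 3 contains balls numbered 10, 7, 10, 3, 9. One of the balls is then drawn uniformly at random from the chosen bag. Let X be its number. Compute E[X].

E[X | bag 1] = (1+6+3+6)/4 = 4.
E[X | bag 2] = (4+7)/2 = 11/2.
E[X | bag 3] = (10+7+10+3+9)/5 = 39/5.
E[X] = (1/3)·(4) + (1/3)·(11/2) + (1/3)·(39/5) = 173/30.

173/30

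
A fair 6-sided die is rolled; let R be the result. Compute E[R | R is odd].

3

Given R is odd, R is equally likely to be any of {1, 3, 5}.
E[R | R is odd] = (1 + 3 + 5) / 3 = 3.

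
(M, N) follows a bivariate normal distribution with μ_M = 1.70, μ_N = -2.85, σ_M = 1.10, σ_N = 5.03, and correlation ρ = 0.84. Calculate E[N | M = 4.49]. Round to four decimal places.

For a bivariate normal, E[N | M=x] = μ_N + ρ·(σ_N/σ_M)·(x − μ_M).
E[N | M=4.49] = -2.85 + (0.84)·(5.03/1.10)·(4.49 − (1.70)) = -2.85 + (3.84109)·(2.79) = 7.8666.

7.8666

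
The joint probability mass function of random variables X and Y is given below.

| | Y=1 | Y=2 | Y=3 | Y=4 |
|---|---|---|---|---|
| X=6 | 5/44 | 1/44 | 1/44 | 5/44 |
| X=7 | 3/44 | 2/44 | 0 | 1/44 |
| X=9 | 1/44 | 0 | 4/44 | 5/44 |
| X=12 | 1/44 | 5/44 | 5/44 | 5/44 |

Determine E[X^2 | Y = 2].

P(Y = 2) = 2/11.
Σ X^2·P over the event = 36·(1/44) + 49·(2/44) + 144·(5/44) = 427/22.
E[X^2 | Y = 2] = (427/22) / (2/11) = 427/4.

427/4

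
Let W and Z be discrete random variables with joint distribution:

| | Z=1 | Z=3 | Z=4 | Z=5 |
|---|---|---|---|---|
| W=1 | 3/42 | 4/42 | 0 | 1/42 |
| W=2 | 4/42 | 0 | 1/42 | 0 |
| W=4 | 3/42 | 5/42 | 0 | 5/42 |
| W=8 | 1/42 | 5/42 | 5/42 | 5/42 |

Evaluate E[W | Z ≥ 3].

P(Z ≥ 3) = 31/42.
Σ W·P over the event = 1·(4/42) + 1·(1/42) + 2·(1/42) + 4·(5/42) + 4·(5/42) + 8·(5/42) + 8·(5/42) + 8·(5/42) = 167/42.
E[W | Z ≥ 3] = (167/42) / (31/42) = 167/31.

167/31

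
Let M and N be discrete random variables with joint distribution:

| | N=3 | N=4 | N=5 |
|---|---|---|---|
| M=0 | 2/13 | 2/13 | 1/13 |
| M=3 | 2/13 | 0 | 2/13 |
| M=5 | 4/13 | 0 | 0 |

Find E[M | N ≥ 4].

P(N ≥ 4) = 5/13.
Σ M·P over the event = 0·(2/13) + 0·(1/13) + 3·(2/13) = 6/13.
E[M | N ≥ 4] = (6/13) / (5/13) = 6/5.

6/5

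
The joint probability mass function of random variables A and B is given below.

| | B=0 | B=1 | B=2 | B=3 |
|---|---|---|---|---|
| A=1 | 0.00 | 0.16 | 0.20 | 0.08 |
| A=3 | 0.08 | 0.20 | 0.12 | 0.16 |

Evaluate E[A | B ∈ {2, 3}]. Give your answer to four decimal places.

P(B ∈ {2, 3}) = 0.56.
Summing A·P(A=x,B=y) over the conditioning event gives 1.12.
E[A | B ∈ {2, 3}] = (1.12) / (0.56) = 2.0000.

2.0000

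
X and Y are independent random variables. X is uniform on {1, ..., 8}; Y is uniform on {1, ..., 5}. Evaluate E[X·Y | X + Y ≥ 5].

525/34

P(X + Y ≥ 5) = 17/20.
Summing XY·P(x,y) over outcomes with X + Y ≥ 5 gives 105/8.
E[X·Y | X + Y ≥ 5] = (105/8) / (17/20) = 525/34.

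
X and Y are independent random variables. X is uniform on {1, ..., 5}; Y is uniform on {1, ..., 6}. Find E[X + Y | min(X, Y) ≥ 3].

P(min(X, Y) ≥ 3) = 2/5.
Summing (X+Y)·P(x,y) over outcomes with min(X, Y) ≥ 3 gives 17/5.
E[X + Y | min(X, Y) ≥ 3] = (17/5) / (2/5) = 17/2.

17/2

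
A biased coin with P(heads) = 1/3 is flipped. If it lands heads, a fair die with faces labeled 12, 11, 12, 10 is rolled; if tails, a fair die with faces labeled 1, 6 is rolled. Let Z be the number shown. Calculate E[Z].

E[Z | heads] = (12+11+12+10)/4 = 45/4.
E[Z | tails] = (1+6)/2 = 7/2.
E[Z] = (1/3)·(45/4) + (2/3)·(7/2) = 73/12.

73/12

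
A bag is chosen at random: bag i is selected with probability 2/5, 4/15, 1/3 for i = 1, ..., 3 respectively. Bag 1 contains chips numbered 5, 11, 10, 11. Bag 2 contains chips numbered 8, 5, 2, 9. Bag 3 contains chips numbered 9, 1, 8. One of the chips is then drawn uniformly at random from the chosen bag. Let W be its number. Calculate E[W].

73/10

E[W | bag 1] = (5+11+10+11)/4 = 37/4.
E[W | bag 2] = (8+5+2+9)/4 = 6.
E[W | bag 3] = (9+1+8)/3 = 6.
By the law of total expectation,
E[W] = (2/5)·(37/4) + (4/15)·(6) + (1/3)·(6) = 73/10.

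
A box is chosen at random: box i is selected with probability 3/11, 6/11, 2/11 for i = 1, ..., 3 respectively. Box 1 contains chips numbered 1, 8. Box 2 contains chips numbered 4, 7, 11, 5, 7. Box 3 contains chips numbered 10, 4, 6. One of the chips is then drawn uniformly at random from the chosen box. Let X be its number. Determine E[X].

2029/330

E[X | box 1] = (1+8)/2 = 9/2.
E[X | box 2] = (4+7+11+5+7)/5 = 34/5.
E[X | box 3] = (10+4+6)/3 = 20/3.
E[X] = (3/11)·(9/2) + (6/11)·(34/5) + (2/11)·(20/3) = 2029/330.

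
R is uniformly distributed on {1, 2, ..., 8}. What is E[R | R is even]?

Given R is even, R is equally likely to be any of {2, 4, 6, 8}.
E[R | R is even] = (2 + 4 + 6 + 8) / 4 = 5.

5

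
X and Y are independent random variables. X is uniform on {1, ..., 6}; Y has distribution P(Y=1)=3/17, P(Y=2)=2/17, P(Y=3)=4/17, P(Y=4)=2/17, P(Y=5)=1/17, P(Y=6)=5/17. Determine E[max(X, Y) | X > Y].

23/5

P(X > Y) = 20/51.
Summing max(X,Y)·P(x,y) over outcomes with X > Y gives 92/51.
E[max(X, Y) | X > Y] = (92/51) / (20/51) = 23/5.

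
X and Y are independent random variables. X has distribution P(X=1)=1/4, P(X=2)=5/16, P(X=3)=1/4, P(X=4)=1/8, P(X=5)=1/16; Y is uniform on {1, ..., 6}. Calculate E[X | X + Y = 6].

P(X + Y = 6) = 1/6.
Summing X·P(x,y) over outcomes with X + Y = 6 gives 13/32.
E[X | X + Y = 6] = (13/32) / (1/6) = 39/16.

39/16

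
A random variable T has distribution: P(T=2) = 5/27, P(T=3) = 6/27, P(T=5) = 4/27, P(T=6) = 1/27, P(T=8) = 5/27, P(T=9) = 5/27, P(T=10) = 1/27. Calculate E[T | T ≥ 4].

121/16

P(T ≥ 4) = 16/27.
Σ over the event: 5·4/27 + 6·1/27 + 8·5/27 + 9·5/27 + 10·1/27 = 121/27.
E[T | T ≥ 4] = (121/27) / (16/27) = 121/16.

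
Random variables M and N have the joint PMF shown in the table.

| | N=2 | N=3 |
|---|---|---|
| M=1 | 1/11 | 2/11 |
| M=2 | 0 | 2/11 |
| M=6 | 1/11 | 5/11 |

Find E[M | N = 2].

7/2

P(N = 2) = 2/11.
Summing M·P(M=x,N=y) over the conditioning event gives 7/11.
E[M | N = 2] = (7/11) / (2/11) = 7/2.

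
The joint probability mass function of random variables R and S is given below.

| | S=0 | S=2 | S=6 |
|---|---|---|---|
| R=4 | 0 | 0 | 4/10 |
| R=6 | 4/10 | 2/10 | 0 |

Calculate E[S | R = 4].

6

P(R = 4) = 2/5.
Summing S·P(R=x,S=y) over the conditioning event gives 12/5.
E[S | R = 4] = (12/5) / (2/5) = 6.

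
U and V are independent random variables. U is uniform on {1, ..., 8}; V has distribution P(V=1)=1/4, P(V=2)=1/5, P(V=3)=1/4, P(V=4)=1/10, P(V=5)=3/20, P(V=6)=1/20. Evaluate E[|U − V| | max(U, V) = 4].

20/11

P(max(U, V) = 4) = 11/80.
Summing |U−V|·P(x,y) over outcomes with max(U, V) = 4 gives 1/4.
E[|U − V| | max(U, V) = 4] = (1/4) / (11/80) = 20/11.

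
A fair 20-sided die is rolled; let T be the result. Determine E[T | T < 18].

P(T < 18) = 17/20.
E[T | T < 18] = (153/20) / (17/20) = 9.

9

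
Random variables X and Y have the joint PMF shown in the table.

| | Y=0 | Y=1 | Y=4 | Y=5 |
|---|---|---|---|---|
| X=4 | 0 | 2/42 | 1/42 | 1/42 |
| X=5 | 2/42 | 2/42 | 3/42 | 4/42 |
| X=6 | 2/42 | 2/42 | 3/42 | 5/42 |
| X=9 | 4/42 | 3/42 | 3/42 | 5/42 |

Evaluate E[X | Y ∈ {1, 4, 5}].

P(Y ∈ {1, 4, 5}) = 17/21.
Summing X·P(X=x,Y=y) over the conditioning event gives 110/21.
E[X | Y ∈ {1, 4, 5}] = (110/21) / (17/21) = 110/17.

110/17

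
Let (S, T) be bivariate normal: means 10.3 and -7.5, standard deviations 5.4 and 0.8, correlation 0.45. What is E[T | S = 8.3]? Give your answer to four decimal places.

-7.6333

The regression of T on S has slope ρ·σ_T/σ_S and passes through (μ_S, μ_T).
E[T | S=8.3] = -7.5 + (0.45)·(0.8/5.4)·(8.3 − (10.3)) = -7.5 + (0.066667)·(-2) = -7.6333.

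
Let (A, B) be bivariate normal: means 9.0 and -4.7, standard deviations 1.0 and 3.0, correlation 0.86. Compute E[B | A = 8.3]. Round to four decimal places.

The regression of B on A has slope ρ·σ_B/σ_A and passes through (μ_A, μ_B).
E[B | A=8.3] = -4.7 + (0.86)·(3.0/1.0)·(8.3 − (9.0)) = -4.7 + (2.58)·(-0.7) = -6.5060.

-6.5060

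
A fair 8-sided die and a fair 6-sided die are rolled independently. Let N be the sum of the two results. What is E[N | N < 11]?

132/19

P(N < 11) = 19/24.
E[N | N < 11] = (11/2) / (19/24) = 132/19.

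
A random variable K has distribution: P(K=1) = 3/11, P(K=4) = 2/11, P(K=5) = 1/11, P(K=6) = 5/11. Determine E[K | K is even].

P(K is even) = 7/11.
Σ over the event: 4·2/11 + 6·5/11 = 38/11.
E[K | K is even] = (38/11) / (7/11) = 38/7.

38/7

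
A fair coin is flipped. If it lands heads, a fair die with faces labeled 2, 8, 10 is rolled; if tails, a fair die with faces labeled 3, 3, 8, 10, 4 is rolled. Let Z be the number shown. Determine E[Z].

92/15

E[Z | heads] = (2+8+10)/3 = 20/3.
E[Z | tails] = (3+3+8+10+4)/5 = 28/5.
E[Z] = (1/2)·(20/3) + (1/2)·(28/5) = 92/15.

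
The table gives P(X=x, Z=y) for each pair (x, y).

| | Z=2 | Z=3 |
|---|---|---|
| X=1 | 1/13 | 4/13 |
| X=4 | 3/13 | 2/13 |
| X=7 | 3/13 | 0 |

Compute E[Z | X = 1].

14/5

P(X = 1) = 5/13.
Σ Z·P over the event = 2·(1/13) + 3·(4/13) = 14/13.
E[Z | X = 1] = (14/13) / (5/13) = 14/5.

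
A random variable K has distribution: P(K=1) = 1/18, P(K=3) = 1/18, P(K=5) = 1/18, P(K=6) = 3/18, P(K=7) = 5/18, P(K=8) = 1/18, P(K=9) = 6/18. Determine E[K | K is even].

13/2

P(K is even) = 2/9.
Σ over the event: 6·1/6 + 8·1/18 = 13/9.
E[K | K is even] = (13/9) / (2/9) = 13/2.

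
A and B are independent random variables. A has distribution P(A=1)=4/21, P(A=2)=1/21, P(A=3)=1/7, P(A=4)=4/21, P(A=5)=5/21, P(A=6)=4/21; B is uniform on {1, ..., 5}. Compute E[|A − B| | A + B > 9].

P(A + B > 9) = 13/105.
Summing |A−B|·P(x,y) over outcomes with A + B > 9 gives 4/35.
E[|A − B| | A + B > 9] = (4/35) / (13/105) = 12/13.

12/13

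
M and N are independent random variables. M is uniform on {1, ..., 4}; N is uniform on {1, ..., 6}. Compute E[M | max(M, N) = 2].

Outcomes with max(M, N) = 2: (1,2), (2,1), (2,2), each with probability 1/24.
E[M | max(M, N) = 2] = (1 + 2 + 2) / 3 = 5/3.

5/3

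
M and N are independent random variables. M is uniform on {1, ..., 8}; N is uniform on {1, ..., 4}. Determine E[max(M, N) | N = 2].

37/8

Outcomes with N = 2: (1,2), (2,2), (3,2), (4,2), (5,2), (6,2), (7,2), (8,2), each with probability 1/32.
E[max(M, N) | N = 2] = (2 + 2 + 3 + 4 + 5 + 6 + 7 + 8) / 8 = 37/8.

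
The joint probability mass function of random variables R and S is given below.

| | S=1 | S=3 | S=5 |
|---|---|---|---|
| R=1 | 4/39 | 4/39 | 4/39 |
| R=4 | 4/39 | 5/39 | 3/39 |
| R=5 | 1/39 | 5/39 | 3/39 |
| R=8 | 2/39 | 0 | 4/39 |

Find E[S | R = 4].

P(R = 4) = 4/13.
Summing S·P(R=x,S=y) over the conditioning event gives 34/39.
E[S | R = 4] = (34/39) / (4/13) = 17/6.

17/6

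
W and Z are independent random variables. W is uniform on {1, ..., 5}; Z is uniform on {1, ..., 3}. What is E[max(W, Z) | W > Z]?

Outcomes with W > Z: (2,1), (3,1), (3,2), (4,1), (4,2), (4,3), (5,1), (5,2), (5,3), each with probability 1/15.
E[max(W, Z) | W > Z] = (2 + 3 + 3 + 4 + 4 + 4 + 5 + 5 + 5) / 9 = 35/9.

35/9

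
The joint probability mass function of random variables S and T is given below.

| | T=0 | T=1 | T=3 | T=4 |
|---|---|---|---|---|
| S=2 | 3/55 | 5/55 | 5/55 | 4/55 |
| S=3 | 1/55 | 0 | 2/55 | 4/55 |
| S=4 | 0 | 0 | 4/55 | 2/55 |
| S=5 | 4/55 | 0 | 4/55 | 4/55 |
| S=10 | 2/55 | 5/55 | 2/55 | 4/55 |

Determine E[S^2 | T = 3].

402/17

P(T = 3) = 17/55.
Σ S^2·P over the event = 4·(5/55) + 9·(2/55) + 16·(4/55) + 25·(4/55) + 100·(2/55) = 402/55.
E[S^2 | T = 3] = (402/55) / (17/55) = 402/17.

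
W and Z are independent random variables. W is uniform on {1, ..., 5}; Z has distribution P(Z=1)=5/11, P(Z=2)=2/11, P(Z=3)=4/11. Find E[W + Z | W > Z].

93/17

P(W > Z) = 34/55.
Summing (W+Z)·P(x,y) over outcomes with W > Z gives 186/55.
E[W + Z | W > Z] = (186/55) / (34/55) = 93/17.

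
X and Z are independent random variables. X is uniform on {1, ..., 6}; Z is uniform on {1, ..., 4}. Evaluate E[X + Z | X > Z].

P(X > Z) = 7/12.
Summing (X+Z)·P(x,y) over outcomes with X > Z gives 47/12.
E[X + Z | X > Z] = (47/12) / (7/12) = 47/7.

47/7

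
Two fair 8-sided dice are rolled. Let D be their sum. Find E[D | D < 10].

P(D < 10) = 9/16.
Σ over the event: 2·1/64 + 3·1/32 + 4·3/64 + 5·1/16 + 6·5/64 + 7·3/32 + 8·7/64 + 9·1/8 = 15/4.
E[D | D < 10] = (15/4) / (9/16) = 20/3.

20/3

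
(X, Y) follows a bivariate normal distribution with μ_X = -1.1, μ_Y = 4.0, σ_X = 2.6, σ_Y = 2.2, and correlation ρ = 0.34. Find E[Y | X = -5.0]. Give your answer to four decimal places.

2.8780

E[Y | X=x] = μ_Y + ρ(σ_Y/σ_X)(x − μ_X) for jointly normal variables.
E[Y | X=-5.0] = 4.0 + (0.34)·(2.2/2.6)·(-5.0 − (-1.1)) = 4.0 + (0.28769)·(-3.9) = 2.8780.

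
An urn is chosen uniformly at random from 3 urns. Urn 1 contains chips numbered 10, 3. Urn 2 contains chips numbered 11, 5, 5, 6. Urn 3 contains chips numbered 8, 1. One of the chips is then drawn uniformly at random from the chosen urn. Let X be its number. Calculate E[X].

E[X | urn 1] = (10+3)/2 = 13/2.
E[X | urn 2] = (11+5+5+6)/4 = 27/4.
E[X | urn 3] = (8+1)/2 = 9/2.
E[X] = (1/3)·(13/2) + (1/3)·(27/4) + (1/3)·(9/2) = 71/12.

71/12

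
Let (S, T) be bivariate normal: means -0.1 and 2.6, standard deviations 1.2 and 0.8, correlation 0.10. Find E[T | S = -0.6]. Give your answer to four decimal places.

2.5667

For a bivariate normal, E[T | S=x] = μ_T + ρ·(σ_T/σ_S)·(x − μ_S).
E[T | S=-0.6] = 2.6 + (0.10)·(0.8/1.2)·(-0.6 − (-0.1)) = 2.6 + (0.066667)·(-0.5) = 2.5667.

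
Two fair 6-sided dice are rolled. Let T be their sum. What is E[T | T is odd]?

7

P(T is odd) = 1/2.
Σ over the event: 3·1/18 + 5·1/9 + 7·1/6 + 9·1/9 + 11·1/18 = 7/2.
E[T | T is odd] = (7/2) / (1/2) = 7.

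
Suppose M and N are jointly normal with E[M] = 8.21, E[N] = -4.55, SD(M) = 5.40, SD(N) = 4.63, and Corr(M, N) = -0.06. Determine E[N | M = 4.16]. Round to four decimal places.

-4.3417

The regression of N on M has slope ρ·σ_N/σ_M and passes through (μ_M, μ_N).
E[N | M=4.16] = -4.55 + (-0.06)·(4.63/5.40)·(4.16 − (8.21)) = -4.55 + (-0.051444)·(-4.05) = -4.3417.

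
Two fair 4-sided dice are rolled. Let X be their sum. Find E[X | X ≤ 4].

P(X ≤ 4) = 3/8.
Σ over the event: 2·1/16 + 3·1/8 + 4·3/16 = 5/4.
E[X | X ≤ 4] = (5/4) / (3/8) = 10/3.

10/3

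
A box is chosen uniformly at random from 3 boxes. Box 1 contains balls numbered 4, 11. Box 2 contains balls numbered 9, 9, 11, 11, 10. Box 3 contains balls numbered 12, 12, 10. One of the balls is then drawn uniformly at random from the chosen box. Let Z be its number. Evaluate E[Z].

E[Z | box 1] = (4+11)/2 = 15/2.
E[Z | box 2] = (9+9+11+11+10)/5 = 10.
E[Z | box 3] = (12+12+10)/3 = 34/3.
By the law of total expectation,
E[Z] = (1/3)·(15/2) + (1/3)·(10) + (1/3)·(34/3) = 173/18.

173/18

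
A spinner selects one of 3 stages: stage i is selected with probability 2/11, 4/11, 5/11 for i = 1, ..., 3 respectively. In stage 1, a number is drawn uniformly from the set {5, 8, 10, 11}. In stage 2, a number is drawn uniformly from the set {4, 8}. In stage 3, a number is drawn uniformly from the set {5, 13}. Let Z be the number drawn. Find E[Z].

86/11

E[Z | stage 1] = (5+8+10+11)/4 = 17/2.
E[Z | stage 2] = (4+8)/2 = 6.
E[Z | stage 3] = (5+13)/2 = 9.
By the law of total expectation,
E[Z] = (2/11)·(17/2) + (4/11)·(6) + (5/11)·(9) = 86/11.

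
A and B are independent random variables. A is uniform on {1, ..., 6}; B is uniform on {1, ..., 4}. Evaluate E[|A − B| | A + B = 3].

1

P(A + B = 3) = 1/12.
Summing |A−B|·P(x,y) over outcomes with A + B = 3 gives 1/12.
E[|A − B| | A + B = 3] = (1/12) / (1/12) = 1.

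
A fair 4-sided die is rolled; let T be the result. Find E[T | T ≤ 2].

3/2

Given T ≤ 2, T is equally likely to be any of {1, 2}.
E[T | T ≤ 2] = (1 + 2) / 2 = 3/2.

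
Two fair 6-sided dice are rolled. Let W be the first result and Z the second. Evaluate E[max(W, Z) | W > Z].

P(W > Z) = 5/12.
Summing max(W,Z)·P(x,y) over outcomes with W > Z gives 35/18.
E[max(W, Z) | W > Z] = (35/18) / (5/12) = 14/3.

14/3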